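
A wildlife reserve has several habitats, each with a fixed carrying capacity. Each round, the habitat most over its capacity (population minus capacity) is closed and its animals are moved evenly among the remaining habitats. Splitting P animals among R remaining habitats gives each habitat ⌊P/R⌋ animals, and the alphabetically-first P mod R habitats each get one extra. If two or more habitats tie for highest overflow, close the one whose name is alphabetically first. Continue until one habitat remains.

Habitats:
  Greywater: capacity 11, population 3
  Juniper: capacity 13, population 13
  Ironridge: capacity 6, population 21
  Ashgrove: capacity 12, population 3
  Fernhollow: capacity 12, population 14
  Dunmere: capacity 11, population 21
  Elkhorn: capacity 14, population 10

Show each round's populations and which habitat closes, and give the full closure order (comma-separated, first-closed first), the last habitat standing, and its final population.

Closure order: Ironridge, Dunmere, Fernhollow, Juniper, Elkhorn, Ashgrove
Last habitat: Greywater with 85 animals

Round 1: Ashgrove=3 Dunmere=21 Elkhorn=10 Fernhollow=14 Greywater=3 Ironridge=21 Juniper=13 → close Ironridge (overflow 15)
  21÷6 = 3 each, +1 to first 3
Round 2: Ashgrove=7 Dunmere=25 Elkhorn=14 Fernhollow=17 Greywater=6 Juniper=16 → close Dunmere (overflow 14)
  25÷5 = 5 each, +1 to first 0
Round 3: Ashgrove=12 Elkhorn=19 Fernhollow=22 Greywater=11 Juniper=21 → close Fernhollow (overflow 10)
  22÷4 = 5 each, +1 to first 2
Round 4: Ashgrove=18 Elkhorn=25 Greywater=16 Juniper=26 → close Juniper (overflow 13)
  26÷3 = 8 each, +1 to first 2
Round 5: Ashgrove=27 Elkhorn=34 Greywater=24 → close Elkhorn (overflow 20)
  34÷2 = 17 each, +1 to first 0
Round 6: Ashgrove=44 Greywater=41 → close Ashgrove (overflow 32)
  44÷1 = 44 each, +1 to first 0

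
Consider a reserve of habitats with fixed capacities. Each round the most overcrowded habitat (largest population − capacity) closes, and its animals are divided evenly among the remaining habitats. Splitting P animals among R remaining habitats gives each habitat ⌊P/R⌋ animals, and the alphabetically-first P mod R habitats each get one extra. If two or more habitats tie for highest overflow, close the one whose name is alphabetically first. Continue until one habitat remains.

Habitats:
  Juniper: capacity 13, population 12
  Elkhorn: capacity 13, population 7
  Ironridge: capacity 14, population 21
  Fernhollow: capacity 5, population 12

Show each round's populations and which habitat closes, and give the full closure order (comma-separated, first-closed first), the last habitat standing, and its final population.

Round 1: Elkhorn=7 Fernhollow=12 Ironridge=21 Juniper=12 → close Fernhollow (overflow 7)
  12÷3 = 4 each, +1 to first 0
Round 2: Elkhorn=11 Ironridge=25 Juniper=16 → close Ironridge (overflow 11)
  25÷2 = 12 each, +1 to first 1
Round 3: Elkhorn=24 Juniper=28 → close Juniper (overflow 15)
  28÷1 = 28 each, +1 to first 0

Closure order: Fernhollow, Ironridge, Juniper
Last habitat: Elkhorn with 52 animals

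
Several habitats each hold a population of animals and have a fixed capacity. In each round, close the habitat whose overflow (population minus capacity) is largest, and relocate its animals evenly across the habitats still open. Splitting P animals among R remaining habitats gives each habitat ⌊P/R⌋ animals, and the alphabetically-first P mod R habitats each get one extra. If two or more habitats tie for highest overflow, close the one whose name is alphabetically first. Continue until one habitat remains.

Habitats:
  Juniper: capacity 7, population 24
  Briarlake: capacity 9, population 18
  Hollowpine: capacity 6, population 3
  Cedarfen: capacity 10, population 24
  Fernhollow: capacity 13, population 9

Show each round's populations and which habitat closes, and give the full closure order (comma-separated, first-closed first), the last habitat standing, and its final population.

Closure order: Juniper, Cedarfen, Briarlake, Hollowpine
Last habitat: Fernhollow with 78 animals

Round 1: Briarlake=18 Cedarfen=24 Fernhollow=9 Hollowpine=3 Juniper=24 → close Juniper (overflow 17)
  24÷4 = 6 each, +1 to first 0
Round 2: Briarlake=24 Cedarfen=30 Fernhollow=15 Hollowpine=9 → close Cedarfen (overflow 20)
  30÷3 = 10 each, +1 to first 0
Round 3: Briarlake=34 Fernhollow=25 Hollowpine=19 → close Briarlake (overflow 25)
  34÷2 = 17 each, +1 to first 0
Round 4: Fernhollow=42 Hollowpine=36 → close Hollowpine (overflow 30)
  36÷1 = 36 each, +1 to first 0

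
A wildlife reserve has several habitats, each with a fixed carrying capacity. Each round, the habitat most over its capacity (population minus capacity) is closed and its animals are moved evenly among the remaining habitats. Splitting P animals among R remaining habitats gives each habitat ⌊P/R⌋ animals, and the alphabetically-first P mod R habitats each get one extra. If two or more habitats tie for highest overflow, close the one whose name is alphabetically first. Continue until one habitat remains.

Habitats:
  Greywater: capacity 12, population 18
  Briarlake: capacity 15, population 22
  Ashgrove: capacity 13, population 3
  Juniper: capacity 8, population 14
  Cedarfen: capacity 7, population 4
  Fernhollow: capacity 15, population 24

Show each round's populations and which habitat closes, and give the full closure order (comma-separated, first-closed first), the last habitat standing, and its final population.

Round 1: Ashgrove=3 Briarlake=22 Cedarfen=4 Fernhollow=24 Greywater=18 Juniper=14 → close Fernhollow (overflow 9)
  24÷5 = 4 each, +1 to first 4
Round 2: Ashgrove=8 Briarlake=27 Cedarfen=9 Greywater=23 Juniper=18 → close Briarlake (overflow 12)
  27÷4 = 6 each, +1 to first 3
Round 3: Ashgrove=15 Cedarfen=16 Greywater=30 Juniper=24 → close Greywater (overflow 18)
  30÷3 = 10 each, +1 to first 0
Round 4: Ashgrove=25 Cedarfen=26 Juniper=34 → close Juniper (overflow 26)
  34÷2 = 17 each, +1 to first 0
Round 5: Ashgrove=42 Cedarfen=43 → close Cedarfen (overflow 36)
  43÷1 = 43 each, +1 to first 0

Closure order: Fernhollow, Briarlake, Greywater, Juniper, Cedarfen
Last habitat: Ashgrove with 85 animals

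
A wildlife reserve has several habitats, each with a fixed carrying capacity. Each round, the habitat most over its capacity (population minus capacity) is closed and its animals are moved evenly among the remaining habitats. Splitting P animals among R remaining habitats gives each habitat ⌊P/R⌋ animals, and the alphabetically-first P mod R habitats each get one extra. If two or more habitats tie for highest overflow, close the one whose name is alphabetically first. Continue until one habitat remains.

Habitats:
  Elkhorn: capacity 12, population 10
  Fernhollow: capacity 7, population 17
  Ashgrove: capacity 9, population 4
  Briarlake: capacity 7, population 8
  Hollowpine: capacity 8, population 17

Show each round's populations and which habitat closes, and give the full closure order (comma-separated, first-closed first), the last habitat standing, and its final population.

Closure order: Fernhollow, Hollowpine, Briarlake, Elkhorn
Last habitat: Ashgrove with 56 animals

Round 1: Ashgrove=4 Briarlake=8 Elkhorn=10 Fernhollow=17 Hollowpine=17 → close Fernhollow (overflow 10)
  17÷4 = 4 each, +1 to first 1
Round 2: Ashgrove=9 Briarlake=12 Elkhorn=14 Hollowpine=21 → close Hollowpine (overflow 13)
  21÷3 = 7 each, +1 to first 0
Round 3: Ashgrove=16 Briarlake=19 Elkhorn=21 → close Briarlake (overflow 12)
  19÷2 = 9 each, +1 to first 1
Round 4: Ashgrove=26 Elkhorn=30 → close Elkhorn (overflow 18)
  30÷1 = 30 each, +1 to first 0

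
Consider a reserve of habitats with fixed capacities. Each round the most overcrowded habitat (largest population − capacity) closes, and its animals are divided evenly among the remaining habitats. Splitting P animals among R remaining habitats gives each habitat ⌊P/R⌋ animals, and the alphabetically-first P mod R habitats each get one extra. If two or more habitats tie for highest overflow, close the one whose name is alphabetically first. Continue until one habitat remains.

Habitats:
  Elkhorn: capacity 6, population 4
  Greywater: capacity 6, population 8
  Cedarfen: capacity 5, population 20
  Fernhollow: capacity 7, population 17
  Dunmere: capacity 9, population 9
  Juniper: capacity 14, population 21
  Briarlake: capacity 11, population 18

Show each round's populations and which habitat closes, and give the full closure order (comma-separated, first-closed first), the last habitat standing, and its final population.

Round 1: Briarlake=18 Cedarfen=20 Dunmere=9 Elkhorn=4 Fernhollow=17 Greywater=8 Juniper=21 → close Cedarfen (overflow 15)
  20÷6 = 3 each, +1 to first 2
Round 2: Briarlake=22 Dunmere=13 Elkhorn=7 Fernhollow=20 Greywater=11 Juniper=24 → close Fernhollow (overflow 13)
  20÷5 = 4 each, +1 to first 0
Round 3: Briarlake=26 Dunmere=17 Elkhorn=11 Greywater=15 Juniper=28 → close Briarlake (overflow 15)
  26÷4 = 6 each, +1 to first 2
Round 4: Dunmere=24 Elkhorn=18 Greywater=21 Juniper=34 → close Juniper (overflow 20)
  34÷3 = 11 each, +1 to first 1
Round 5: Dunmere=36 Elkhorn=29 Greywater=32 → close Dunmere (overflow 27)
  36÷2 = 18 each, +1 to first 0
Round 6: Elkhorn=47 Greywater=50 → close Greywater (overflow 44)
  50÷1 = 50 each, +1 to first 0

Closure order: Cedarfen, Fernhollow, Briarlake, Juniper, Dunmere, Greywater
Last habitat: Elkhorn with 97 animals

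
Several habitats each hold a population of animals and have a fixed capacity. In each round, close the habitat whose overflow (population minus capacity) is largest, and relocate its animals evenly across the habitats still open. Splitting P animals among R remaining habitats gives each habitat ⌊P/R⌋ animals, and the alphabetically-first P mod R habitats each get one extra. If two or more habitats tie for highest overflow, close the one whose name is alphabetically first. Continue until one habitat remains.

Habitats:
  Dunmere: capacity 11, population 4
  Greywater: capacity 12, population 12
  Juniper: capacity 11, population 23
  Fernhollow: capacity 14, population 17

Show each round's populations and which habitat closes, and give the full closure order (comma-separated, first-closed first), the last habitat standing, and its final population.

Round 1: Dunmere=4 Fernhollow=17 Greywater=12 Juniper=23 → close Juniper (overflow 12)
  23÷3 = 7 each, +1 to first 2
Round 2: Dunmere=12 Fernhollow=25 Greywater=19 → close Fernhollow (overflow 11)
  25÷2 = 12 each, +1 to first 1
Round 3: Dunmere=25 Greywater=31 → close Greywater (overflow 19)
  31÷1 = 31 each, +1 to first 0

Closure order: Juniper, Fernhollow, Greywater
Last habitat: Dunmere with 56 animals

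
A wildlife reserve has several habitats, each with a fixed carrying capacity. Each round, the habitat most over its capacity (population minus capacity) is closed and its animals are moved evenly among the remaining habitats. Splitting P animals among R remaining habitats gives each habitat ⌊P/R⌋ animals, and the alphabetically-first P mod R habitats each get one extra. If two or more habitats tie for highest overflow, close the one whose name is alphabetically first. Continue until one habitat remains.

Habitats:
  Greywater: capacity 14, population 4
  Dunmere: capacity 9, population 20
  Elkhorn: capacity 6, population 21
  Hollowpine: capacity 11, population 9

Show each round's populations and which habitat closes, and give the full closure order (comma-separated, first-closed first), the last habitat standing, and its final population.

Round 1: Dunmere=20 Elkhorn=21 Greywater=4 Hollowpine=9 → close Elkhorn (overflow 15)
  21÷3 = 7 each, +1 to first 0
Round 2: Dunmere=27 Greywater=11 Hollowpine=16 → close Dunmere (overflow 18)
  27÷2 = 13 each, +1 to first 1
Round 3: Greywater=25 Hollowpine=29 → close Hollowpine (overflow 18)
  29÷1 = 29 each, +1 to first 0

Closure order: Elkhorn, Dunmere, Hollowpine
Last habitat: Greywater with 54 animals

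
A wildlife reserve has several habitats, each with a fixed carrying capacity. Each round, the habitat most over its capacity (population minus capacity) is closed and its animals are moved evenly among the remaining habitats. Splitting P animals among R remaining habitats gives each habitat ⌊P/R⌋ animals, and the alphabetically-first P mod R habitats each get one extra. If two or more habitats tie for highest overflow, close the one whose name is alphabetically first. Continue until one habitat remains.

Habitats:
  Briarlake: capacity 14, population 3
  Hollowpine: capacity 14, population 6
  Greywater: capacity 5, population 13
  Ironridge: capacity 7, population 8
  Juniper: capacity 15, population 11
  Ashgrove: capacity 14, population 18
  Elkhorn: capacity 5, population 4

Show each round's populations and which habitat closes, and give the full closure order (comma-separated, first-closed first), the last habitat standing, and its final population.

Round 1: Ashgrove=18 Briarlake=3 Elkhorn=4 Greywater=13 Hollowpine=6 Ironridge=8 Juniper=11 → close Greywater (overflow 8)
  13÷6 = 2 each, +1 to first 1
Round 2: Ashgrove=21 Briarlake=5 Elkhorn=6 Hollowpine=8 Ironridge=10 Juniper=13 → close Ashgrove (overflow 7)
  21÷5 = 4 each, +1 to first 1
Round 3: Briarlake=10 Elkhorn=10 Hollowpine=12 Ironridge=14 Juniper=17 → close Ironridge (overflow 7)
  14÷4 = 3 each, +1 to first 2
Round 4: Briarlake=14 Elkhorn=14 Hollowpine=15 Juniper=20 → close Elkhorn (overflow 9)
  14÷3 = 4 each, +1 to first 2
Round 5: Briarlake=19 Hollowpine=20 Juniper=24 → close Juniper (overflow 9)
  24÷2 = 12 each, +1 to first 0
Round 6: Briarlake=31 Hollowpine=32 → close Hollowpine (overflow 18)
  32÷1 = 32 each, +1 to first 0

Closure order: Greywater, Ashgrove, Ironridge, Elkhorn, Juniper, Hollowpine
Last habitat: Briarlake with 63 animals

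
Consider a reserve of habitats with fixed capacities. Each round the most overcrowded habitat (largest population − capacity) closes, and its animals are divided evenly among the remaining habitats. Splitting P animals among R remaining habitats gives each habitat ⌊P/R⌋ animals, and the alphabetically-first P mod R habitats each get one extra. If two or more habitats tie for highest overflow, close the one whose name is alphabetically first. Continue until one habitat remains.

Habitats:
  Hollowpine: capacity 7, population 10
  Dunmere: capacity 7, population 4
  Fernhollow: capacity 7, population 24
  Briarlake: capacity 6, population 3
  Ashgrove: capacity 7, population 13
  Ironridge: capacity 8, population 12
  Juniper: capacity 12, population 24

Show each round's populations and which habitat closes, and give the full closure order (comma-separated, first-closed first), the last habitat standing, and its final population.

Round 1: Ashgrove=13 Briarlake=3 Dunmere=4 Fernhollow=24 Hollowpine=10 Ironridge=12 Juniper=24 → close Fernhollow (overflow 17)
  24÷6 = 4 each, +1 to first 0
Round 2: Ashgrove=17 Briarlake=7 Dunmere=8 Hollowpine=14 Ironridge=16 Juniper=28 → close Juniper (overflow 16)
  28÷5 = 5 each, +1 to first 3
Round 3: Ashgrove=23 Briarlake=13 Dunmere=14 Hollowpine=19 Ironridge=21 → close Ashgrove (overflow 16)
  23÷4 = 5 each, +1 to first 3
Round 4: Briarlake=19 Dunmere=20 Hollowpine=25 Ironridge=26 → close Hollowpine (overflow 18)
  25÷3 = 8 each, +1 to first 1
Round 5: Briarlake=28 Dunmere=28 Ironridge=34 → close Ironridge (overflow 26)
  34÷2 = 17 each, +1 to first 0
Round 6: Briarlake=45 Dunmere=45 → close Briarlake (overflow 39)
  45÷1 = 45 each, +1 to first 0

Closure order: Fernhollow, Juniper, Ashgrove, Hollowpine, Ironridge, Briarlake
Last habitat: Dunmere with 90 animals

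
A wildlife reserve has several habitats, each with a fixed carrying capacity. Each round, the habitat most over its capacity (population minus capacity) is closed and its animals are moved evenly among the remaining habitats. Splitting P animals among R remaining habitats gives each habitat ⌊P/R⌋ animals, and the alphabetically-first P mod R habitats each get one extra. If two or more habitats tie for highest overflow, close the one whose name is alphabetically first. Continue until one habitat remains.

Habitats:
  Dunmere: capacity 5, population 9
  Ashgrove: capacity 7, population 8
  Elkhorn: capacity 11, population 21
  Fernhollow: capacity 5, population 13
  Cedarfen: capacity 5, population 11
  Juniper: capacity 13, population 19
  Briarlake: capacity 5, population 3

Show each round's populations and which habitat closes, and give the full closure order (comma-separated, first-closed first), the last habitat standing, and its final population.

Round 1: Ashgrove=8 Briarlake=3 Cedarfen=11 Dunmere=9 Elkhorn=21 Fernhollow=13 Juniper=19 → close Elkhorn (overflow 10)
  21÷6 = 3 each, +1 to first 3
Round 2: Ashgrove=12 Briarlake=7 Cedarfen=15 Dunmere=12 Fernhollow=16 Juniper=22 → close Fernhollow (overflow 11)
  16÷5 = 3 each, +1 to first 1
Round 3: Ashgrove=16 Briarlake=10 Cedarfen=18 Dunmere=15 Juniper=25 → close Cedarfen (overflow 13)
  18÷4 = 4 each, +1 to first 2
Round 4: Ashgrove=21 Briarlake=15 Dunmere=19 Juniper=29 → close Juniper (overflow 16)
  29÷3 = 9 each, +1 to first 2
Round 5: Ashgrove=31 Briarlake=25 Dunmere=28 → close Ashgrove (overflow 24)
  31÷2 = 15 each, +1 to first 1
Round 6: Briarlake=41 Dunmere=43 → close Dunmere (overflow 38)
  43÷1 = 43 each, +1 to first 0

Closure order: Elkhorn, Fernhollow, Cedarfen, Juniper, Ashgrove, Dunmere
Last habitat: Briarlake with 84 animals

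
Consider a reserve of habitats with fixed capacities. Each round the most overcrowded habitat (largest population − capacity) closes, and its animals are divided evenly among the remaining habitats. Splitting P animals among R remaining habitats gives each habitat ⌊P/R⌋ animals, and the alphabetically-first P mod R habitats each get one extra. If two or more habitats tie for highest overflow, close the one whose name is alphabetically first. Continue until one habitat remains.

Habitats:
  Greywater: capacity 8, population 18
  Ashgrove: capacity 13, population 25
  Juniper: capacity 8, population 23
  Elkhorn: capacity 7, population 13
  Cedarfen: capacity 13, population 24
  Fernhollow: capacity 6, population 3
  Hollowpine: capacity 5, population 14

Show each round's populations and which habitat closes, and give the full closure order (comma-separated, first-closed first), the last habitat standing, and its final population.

Round 1: Ashgrove=25 Cedarfen=24 Elkhorn=13 Fernhollow=3 Greywater=18 Hollowpine=14 Juniper=23 → close Juniper (overflow 15)
  23÷6 = 3 each, +1 to first 5
Round 2: Ashgrove=29 Cedarfen=28 Elkhorn=17 Fernhollow=7 Greywater=22 Hollowpine=17 → close Ashgrove (overflow 16)
  29÷5 = 5 each, +1 to first 4
Round 3: Cedarfen=34 Elkhorn=23 Fernhollow=13 Greywater=28 Hollowpine=22 → close Cedarfen (overflow 21)
  34÷4 = 8 each, +1 to first 2
Round 4: Elkhorn=32 Fernhollow=22 Greywater=36 Hollowpine=30 → close Greywater (overflow 28)
  36÷3 = 12 each, +1 to first 0
Round 5: Elkhorn=44 Fernhollow=34 Hollowpine=42 → close Elkhorn (overflow 37)
  44÷2 = 22 each, +1 to first 0
Round 6: Fernhollow=56 Hollowpine=64 → close Hollowpine (overflow 59)
  64÷1 = 64 each, +1 to first 0

Closure order: Juniper, Ashgrove, Cedarfen, Greywater, Elkhorn, Hollowpine
Last habitat: Fernhollow with 120 animals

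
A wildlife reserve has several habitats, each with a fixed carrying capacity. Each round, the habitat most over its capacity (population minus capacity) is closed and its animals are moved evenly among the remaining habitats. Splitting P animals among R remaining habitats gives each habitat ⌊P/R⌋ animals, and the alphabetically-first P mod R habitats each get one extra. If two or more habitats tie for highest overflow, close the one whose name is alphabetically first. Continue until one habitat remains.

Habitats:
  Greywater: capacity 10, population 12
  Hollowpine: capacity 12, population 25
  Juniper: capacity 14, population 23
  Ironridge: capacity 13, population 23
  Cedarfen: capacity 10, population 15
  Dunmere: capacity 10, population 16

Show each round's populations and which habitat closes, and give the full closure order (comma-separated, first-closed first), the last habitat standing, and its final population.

Closure order: Hollowpine, Ironridge, Juniper, Dunmere, Cedarfen
Last habitat: Greywater with 114 animals

Round 1: Cedarfen=15 Dunmere=16 Greywater=12 Hollowpine=25 Ironridge=23 Juniper=23 → close Hollowpine (overflow 13)
  25÷5 = 5 each, +1 to first 0
Round 2: Cedarfen=20 Dunmere=21 Greywater=17 Ironridge=28 Juniper=28 → close Ironridge (overflow 15)
  28÷4 = 7 each, +1 to first 0
Round 3: Cedarfen=27 Dunmere=28 Greywater=24 Juniper=35 → close Juniper (overflow 21)
  35÷3 = 11 each, +1 to first 2
Round 4: Cedarfen=39 Dunmere=40 Greywater=35 → close Dunmere (overflow 30)
  40÷2 = 20 each, +1 to first 0
Round 5: Cedarfen=59 Greywater=55 → close Cedarfen (overflow 49)
  59÷1 = 59 each, +1 to first 0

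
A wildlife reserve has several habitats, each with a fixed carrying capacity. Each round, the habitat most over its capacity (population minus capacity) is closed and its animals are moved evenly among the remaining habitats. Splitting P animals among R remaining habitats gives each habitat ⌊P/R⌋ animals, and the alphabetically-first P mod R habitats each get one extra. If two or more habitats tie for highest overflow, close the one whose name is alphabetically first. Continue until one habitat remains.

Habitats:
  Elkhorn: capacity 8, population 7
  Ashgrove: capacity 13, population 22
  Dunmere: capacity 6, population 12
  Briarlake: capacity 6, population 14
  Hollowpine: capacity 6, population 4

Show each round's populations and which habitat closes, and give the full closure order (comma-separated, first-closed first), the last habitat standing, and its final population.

Closure order: Ashgrove, Briarlake, Dunmere, Elkhorn
Last habitat: Hollowpine with 59 animals

Round 1: Ashgrove=22 Briarlake=14 Dunmere=12 Elkhorn=7 Hollowpine=4 → close Ashgrove (overflow 9)
  22÷4 = 5 each, +1 to first 2
Round 2: Briarlake=20 Dunmere=18 Elkhorn=12 Hollowpine=9 → close Briarlake (overflow 14)
  20÷3 = 6 each, +1 to first 2
Round 3: Dunmere=25 Elkhorn=19 Hollowpine=15 → close Dunmere (overflow 19)
  25÷2 = 12 each, +1 to first 1
Round 4: Elkhorn=32 Hollowpine=27 → close Elkhorn (overflow 24)
  32÷1 = 32 each, +1 to first 0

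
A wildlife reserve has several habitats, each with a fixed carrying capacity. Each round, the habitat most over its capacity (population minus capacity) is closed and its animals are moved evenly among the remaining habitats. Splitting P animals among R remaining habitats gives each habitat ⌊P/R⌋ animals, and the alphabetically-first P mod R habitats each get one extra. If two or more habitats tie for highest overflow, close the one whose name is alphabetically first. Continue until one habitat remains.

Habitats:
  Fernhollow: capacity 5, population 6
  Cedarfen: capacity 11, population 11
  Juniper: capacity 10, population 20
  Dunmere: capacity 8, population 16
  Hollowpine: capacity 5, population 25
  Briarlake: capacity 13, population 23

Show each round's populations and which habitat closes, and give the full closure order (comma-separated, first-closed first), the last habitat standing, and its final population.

Closure order: Hollowpine, Briarlake, Juniper, Dunmere, Cedarfen
Last habitat: Fernhollow with 101 animals

Round 1: Briarlake=23 Cedarfen=11 Dunmere=16 Fernhollow=6 Hollowpine=25 Juniper=20 → close Hollowpine (overflow 20)
  25÷5 = 5 each, +1 to first 0
Round 2: Briarlake=28 Cedarfen=16 Dunmere=21 Fernhollow=11 Juniper=25 → close Briarlake (overflow 15)
  28÷4 = 7 each, +1 to first 0
Round 3: Cedarfen=23 Dunmere=28 Fernhollow=18 Juniper=32 → close Juniper (overflow 22)
  32÷3 = 10 each, +1 to first 2
Round 4: Cedarfen=34 Dunmere=39 Fernhollow=28 → close Dunmere (overflow 31)
  39÷2 = 19 each, +1 to first 1
Round 5: Cedarfen=54 Fernhollow=47 → close Cedarfen (overflow 43)
  54÷1 = 54 each, +1 to first 0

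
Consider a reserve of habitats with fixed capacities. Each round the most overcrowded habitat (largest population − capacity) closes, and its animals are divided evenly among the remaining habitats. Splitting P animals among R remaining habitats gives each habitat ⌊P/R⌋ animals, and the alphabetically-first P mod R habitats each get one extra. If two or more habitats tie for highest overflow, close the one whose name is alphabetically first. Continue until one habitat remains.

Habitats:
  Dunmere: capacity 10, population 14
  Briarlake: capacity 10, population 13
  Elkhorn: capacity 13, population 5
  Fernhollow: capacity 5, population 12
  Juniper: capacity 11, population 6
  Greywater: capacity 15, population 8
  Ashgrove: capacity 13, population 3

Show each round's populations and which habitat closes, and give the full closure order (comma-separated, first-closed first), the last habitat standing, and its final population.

Closure order: Fernhollow, Dunmere, Briarlake, Juniper, Elkhorn, Greywater
Last habitat: Ashgrove with 61 animals

Round 1: Ashgrove=3 Briarlake=13 Dunmere=14 Elkhorn=5 Fernhollow=12 Greywater=8 Juniper=6 → close Fernhollow (overflow 7)
  12÷6 = 2 each, +1 to first 0
Round 2: Ashgrove=5 Briarlake=15 Dunmere=16 Elkhorn=7 Greywater=10 Juniper=8 → close Dunmere (overflow 6)
  16÷5 = 3 each, +1 to first 1
Round 3: Ashgrove=9 Briarlake=18 Elkhorn=10 Greywater=13 Juniper=11 → close Briarlake (overflow 8)
  18÷4 = 4 each, +1 to first 2
Round 4: Ashgrove=14 Elkhorn=15 Greywater=17 Juniper=15 → close Juniper (overflow 4)
  15÷3 = 5 each, +1 to first 0
Round 5: Ashgrove=19 Elkhorn=20 Greywater=22 → close Elkhorn (overflow 7)
  20÷2 = 10 each, +1 to first 0
Round 6: Ashgrove=29 Greywater=32 → close Greywater (overflow 17)
  32÷1 = 32 each, +1 to first 0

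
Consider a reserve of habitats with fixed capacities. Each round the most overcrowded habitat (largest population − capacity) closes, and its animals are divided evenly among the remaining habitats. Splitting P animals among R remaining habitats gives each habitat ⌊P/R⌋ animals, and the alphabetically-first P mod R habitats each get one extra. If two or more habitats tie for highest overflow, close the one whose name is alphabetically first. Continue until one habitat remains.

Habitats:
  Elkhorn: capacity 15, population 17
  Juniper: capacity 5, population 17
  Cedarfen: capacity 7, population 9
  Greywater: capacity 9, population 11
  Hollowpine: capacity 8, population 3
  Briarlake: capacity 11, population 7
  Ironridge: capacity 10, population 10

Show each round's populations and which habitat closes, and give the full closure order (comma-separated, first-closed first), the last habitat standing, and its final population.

Round 1: Briarlake=7 Cedarfen=9 Elkhorn=17 Greywater=11 Hollowpine=3 Ironridge=10 Juniper=17 → close Juniper (overflow 12)
  17÷6 = 2 each, +1 to first 5
Round 2: Briarlake=10 Cedarfen=12 Elkhorn=20 Greywater=14 Hollowpine=6 Ironridge=12 → close Cedarfen (overflow 5)
  12÷5 = 2 each, +1 to first 2
Round 3: Briarlake=13 Elkhorn=23 Greywater=16 Hollowpine=8 Ironridge=14 → close Elkhorn (overflow 8)
  23÷4 = 5 each, +1 to first 3
Round 4: Briarlake=19 Greywater=22 Hollowpine=14 Ironridge=19 → close Greywater (overflow 13)
  22÷3 = 7 each, +1 to first 1
Round 5: Briarlake=27 Hollowpine=21 Ironridge=26 → close Briarlake (overflow 16)
  27÷2 = 13 each, +1 to first 1
Round 6: Hollowpine=35 Ironridge=39 → close Ironridge (overflow 29)
  39÷1 = 39 each, +1 to first 0

Closure order: Juniper, Cedarfen, Elkhorn, Greywater, Briarlake, Ironridge
Last habitat: Hollowpine with 74 animals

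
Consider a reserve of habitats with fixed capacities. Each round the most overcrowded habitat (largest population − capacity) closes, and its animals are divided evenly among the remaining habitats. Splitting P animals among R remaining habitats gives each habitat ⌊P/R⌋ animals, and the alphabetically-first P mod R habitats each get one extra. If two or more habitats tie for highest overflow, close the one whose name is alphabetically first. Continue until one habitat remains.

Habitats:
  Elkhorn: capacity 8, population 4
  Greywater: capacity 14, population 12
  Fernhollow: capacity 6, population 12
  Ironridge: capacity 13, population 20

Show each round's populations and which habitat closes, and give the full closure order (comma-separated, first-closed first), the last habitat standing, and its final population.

Round 1: Elkhorn=4 Fernhollow=12 Greywater=12 Ironridge=20 → close Ironridge (overflow 7)
  20÷3 = 6 each, +1 to first 2
Round 2: Elkhorn=11 Fernhollow=19 Greywater=18 → close Fernhollow (overflow 13)
  19÷2 = 9 each, +1 to first 1
Round 3: Elkhorn=21 Greywater=27 → close Elkhorn (overflow 13)
  21÷1 = 21 each, +1 to first 0

Closure order: Ironridge, Fernhollow, Elkhorn
Last habitat: Greywater with 48 animals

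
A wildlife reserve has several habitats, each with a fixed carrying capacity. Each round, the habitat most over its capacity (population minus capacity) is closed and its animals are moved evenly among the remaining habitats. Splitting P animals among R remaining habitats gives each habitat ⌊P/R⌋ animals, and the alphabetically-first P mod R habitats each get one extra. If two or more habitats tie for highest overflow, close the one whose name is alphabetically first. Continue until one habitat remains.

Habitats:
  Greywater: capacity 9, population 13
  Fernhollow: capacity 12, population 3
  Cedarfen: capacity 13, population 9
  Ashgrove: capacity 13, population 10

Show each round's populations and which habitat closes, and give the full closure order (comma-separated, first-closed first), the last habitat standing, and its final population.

Round 1: Ashgrove=10 Cedarfen=9 Fernhollow=3 Greywater=13 → close Greywater (overflow 4)
  13÷3 = 4 each, +1 to first 1
Round 2: Ashgrove=15 Cedarfen=13 Fernhollow=7 → close Ashgrove (overflow 2)
  15÷2 = 7 each, +1 to first 1
Round 3: Cedarfen=21 Fernhollow=14 → close Cedarfen (overflow 8)
  21÷1 = 21 each, +1 to first 0

Closure order: Greywater, Ashgrove, Cedarfen
Last habitat: Fernhollow with 35 animals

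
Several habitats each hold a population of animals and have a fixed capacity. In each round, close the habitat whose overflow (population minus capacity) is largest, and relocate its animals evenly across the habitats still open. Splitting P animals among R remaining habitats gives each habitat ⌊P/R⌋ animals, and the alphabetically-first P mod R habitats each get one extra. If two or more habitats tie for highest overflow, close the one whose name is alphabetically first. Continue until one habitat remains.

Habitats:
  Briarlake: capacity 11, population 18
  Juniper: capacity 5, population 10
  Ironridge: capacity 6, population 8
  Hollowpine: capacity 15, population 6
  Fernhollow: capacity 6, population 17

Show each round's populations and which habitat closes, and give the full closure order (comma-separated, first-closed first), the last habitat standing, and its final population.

Round 1: Briarlake=18 Fernhollow=17 Hollowpine=6 Ironridge=8 Juniper=10 → close Fernhollow (overflow 11)
  17÷4 = 4 each, +1 to first 1
Round 2: Briarlake=23 Hollowpine=10 Ironridge=12 Juniper=14 → close Briarlake (overflow 12)
  23÷3 = 7 each, +1 to first 2
Round 3: Hollowpine=18 Ironridge=20 Juniper=21 → close Juniper (overflow 16)
  21÷2 = 10 each, +1 to first 1
Round 4: Hollowpine=29 Ironridge=30 → close Ironridge (overflow 24)
  30÷1 = 30 each, +1 to first 0

Closure order: Fernhollow, Briarlake, Juniper, Ironridge
Last habitat: Hollowpine with 59 animals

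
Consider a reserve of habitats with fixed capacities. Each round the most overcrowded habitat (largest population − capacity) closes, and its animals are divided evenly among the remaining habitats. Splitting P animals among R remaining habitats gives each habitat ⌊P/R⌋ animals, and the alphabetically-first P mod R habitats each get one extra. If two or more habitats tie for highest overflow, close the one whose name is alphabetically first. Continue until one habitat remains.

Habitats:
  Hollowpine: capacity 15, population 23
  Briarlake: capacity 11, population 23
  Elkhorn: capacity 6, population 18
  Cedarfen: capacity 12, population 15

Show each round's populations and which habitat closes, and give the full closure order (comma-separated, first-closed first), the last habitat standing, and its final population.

Closure order: Briarlake, Elkhorn, Hollowpine
Last habitat: Cedarfen with 79 animals

Round 1: Briarlake=23 Cedarfen=15 Elkhorn=18 Hollowpine=23 → close Briarlake (overflow 12)
  23÷3 = 7 each, +1 to first 2
Round 2: Cedarfen=23 Elkhorn=26 Hollowpine=30 → close Elkhorn (overflow 20)
  26÷2 = 13 each, +1 to first 0
Round 3: Cedarfen=36 Hollowpine=43 → close Hollowpine (overflow 28)
  43÷1 = 43 each, +1 to first 0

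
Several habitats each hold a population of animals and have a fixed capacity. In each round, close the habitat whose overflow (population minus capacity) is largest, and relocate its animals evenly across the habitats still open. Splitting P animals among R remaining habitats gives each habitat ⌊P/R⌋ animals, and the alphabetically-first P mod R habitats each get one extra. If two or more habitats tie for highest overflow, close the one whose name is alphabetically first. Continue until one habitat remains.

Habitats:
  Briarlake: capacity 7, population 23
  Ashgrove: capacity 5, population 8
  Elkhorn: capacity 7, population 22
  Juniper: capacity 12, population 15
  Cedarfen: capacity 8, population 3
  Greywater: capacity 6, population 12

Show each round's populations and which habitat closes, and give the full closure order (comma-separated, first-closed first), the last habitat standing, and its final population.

Round 1: Ashgrove=8 Briarlake=23 Cedarfen=3 Elkhorn=22 Greywater=12 Juniper=15 → close Briarlake (overflow 16)
  23÷5 = 4 each, +1 to first 3
Round 2: Ashgrove=13 Cedarfen=8 Elkhorn=27 Greywater=16 Juniper=19 → close Elkhorn (overflow 20)
  27÷4 = 6 each, +1 to first 3
Round 3: Ashgrove=20 Cedarfen=15 Greywater=23 Juniper=25 → close Greywater (overflow 17)
  23÷3 = 7 each, +1 to first 2
Round 4: Ashgrove=28 Cedarfen=23 Juniper=32 → close Ashgrove (overflow 23)
  28÷2 = 14 each, +1 to first 0
Round 5: Cedarfen=37 Juniper=46 → close Juniper (overflow 34)
  46÷1 = 46 each, +1 to first 0

Closure order: Briarlake, Elkhorn, Greywater, Ashgrove, Juniper
Last habitat: Cedarfen with 83 animals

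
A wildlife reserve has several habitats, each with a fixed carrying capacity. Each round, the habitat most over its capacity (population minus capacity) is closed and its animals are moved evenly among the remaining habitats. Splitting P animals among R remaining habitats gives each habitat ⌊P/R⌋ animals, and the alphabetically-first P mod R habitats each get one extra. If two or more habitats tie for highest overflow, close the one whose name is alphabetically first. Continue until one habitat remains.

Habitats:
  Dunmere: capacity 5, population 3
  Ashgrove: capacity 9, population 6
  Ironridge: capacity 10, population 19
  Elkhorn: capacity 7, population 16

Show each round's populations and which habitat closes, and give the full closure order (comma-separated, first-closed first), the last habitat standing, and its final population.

Round 1: Ashgrove=6 Dunmere=3 Elkhorn=16 Ironridge=19 → close Elkhorn (overflow 9)
  16÷3 = 5 each, +1 to first 1
Round 2: Ashgrove=12 Dunmere=8 Ironridge=24 → close Ironridge (overflow 14)
  24÷2 = 12 each, +1 to first 0
Round 3: Ashgrove=24 Dunmere=20 → close Ashgrove (overflow 15)
  24÷1 = 24 each, +1 to first 0

Closure order: Elkhorn, Ironridge, Ashgrove
Last habitat: Dunmere with 44 animals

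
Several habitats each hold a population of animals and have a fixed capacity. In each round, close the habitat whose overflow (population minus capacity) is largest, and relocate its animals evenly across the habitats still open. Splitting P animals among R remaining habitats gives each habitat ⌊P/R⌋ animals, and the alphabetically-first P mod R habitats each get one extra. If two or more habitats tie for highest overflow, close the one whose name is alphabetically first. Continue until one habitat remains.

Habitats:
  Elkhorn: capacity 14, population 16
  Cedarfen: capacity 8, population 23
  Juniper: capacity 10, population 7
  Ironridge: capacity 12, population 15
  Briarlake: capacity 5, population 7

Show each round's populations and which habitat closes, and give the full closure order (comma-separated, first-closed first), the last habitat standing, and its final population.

Closure order: Cedarfen, Ironridge, Briarlake, Elkhorn
Last habitat: Juniper with 68 animals

Round 1: Briarlake=7 Cedarfen=23 Elkhorn=16 Ironridge=15 Juniper=7 → close Cedarfen (overflow 15)
  23÷4 = 5 each, +1 to first 3
Round 2: Briarlake=13 Elkhorn=22 Ironridge=21 Juniper=12 → close Ironridge (overflow 9)
  21÷3 = 7 each, +1 to first 0
Round 3: Briarlake=20 Elkhorn=29 Juniper=19 → close Briarlake (overflow 15)
  20÷2 = 10 each, +1 to first 0
Round 4: Elkhorn=39 Juniper=29 → close Elkhorn (overflow 25)
  39÷1 = 39 each, +1 to first 0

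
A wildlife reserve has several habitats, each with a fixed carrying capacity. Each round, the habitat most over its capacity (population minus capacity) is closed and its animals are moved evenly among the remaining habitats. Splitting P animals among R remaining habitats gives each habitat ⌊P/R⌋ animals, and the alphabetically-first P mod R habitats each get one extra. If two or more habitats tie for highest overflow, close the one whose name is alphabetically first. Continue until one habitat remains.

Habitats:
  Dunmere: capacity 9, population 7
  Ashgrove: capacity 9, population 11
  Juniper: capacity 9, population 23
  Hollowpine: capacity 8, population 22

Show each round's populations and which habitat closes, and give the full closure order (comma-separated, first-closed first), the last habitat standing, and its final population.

Closure order: Hollowpine, Juniper, Ashgrove
Last habitat: Dunmere with 63 animals

Round 1: Ashgrove=11 Dunmere=7 Hollowpine=22 Juniper=23 → close Hollowpine (overflow 14)
  22÷3 = 7 each, +1 to first 1
Round 2: Ashgrove=19 Dunmere=14 Juniper=30 → close Juniper (overflow 21)
  30÷2 = 15 each, +1 to first 0
Round 3: Ashgrove=34 Dunmere=29 → close Ashgrove (overflow 25)
  34÷1 = 34 each, +1 to first 0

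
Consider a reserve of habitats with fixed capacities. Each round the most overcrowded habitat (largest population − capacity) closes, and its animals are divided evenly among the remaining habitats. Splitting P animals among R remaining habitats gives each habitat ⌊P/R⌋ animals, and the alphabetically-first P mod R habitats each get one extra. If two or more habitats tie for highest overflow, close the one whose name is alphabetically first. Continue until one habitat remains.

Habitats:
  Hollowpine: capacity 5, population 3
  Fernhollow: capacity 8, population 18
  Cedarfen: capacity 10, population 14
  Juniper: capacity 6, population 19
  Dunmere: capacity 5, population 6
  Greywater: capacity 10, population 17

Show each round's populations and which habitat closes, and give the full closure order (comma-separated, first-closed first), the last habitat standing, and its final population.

Closure order: Juniper, Fernhollow, Greywater, Cedarfen, Dunmere
Last habitat: Hollowpine with 77 animals

Round 1: Cedarfen=14 Dunmere=6 Fernhollow=18 Greywater=17 Hollowpine=3 Juniper=19 → close Juniper (overflow 13)
  19÷5 = 3 each, +1 to first 4
Round 2: Cedarfen=18 Dunmere=10 Fernhollow=22 Greywater=21 Hollowpine=6 → close Fernhollow (overflow 14)
  22÷4 = 5 each, +1 to first 2
Round 3: Cedarfen=24 Dunmere=16 Greywater=26 Hollowpine=11 → close Greywater (overflow 16)
  26÷3 = 8 each, +1 to first 2
Round 4: Cedarfen=33 Dunmere=25 Hollowpine=19 → close Cedarfen (overflow 23)
  33÷2 = 16 each, +1 to first 1
Round 5: Dunmere=42 Hollowpine=35 → close Dunmere (overflow 37)
  42÷1 = 42 each, +1 to first 0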